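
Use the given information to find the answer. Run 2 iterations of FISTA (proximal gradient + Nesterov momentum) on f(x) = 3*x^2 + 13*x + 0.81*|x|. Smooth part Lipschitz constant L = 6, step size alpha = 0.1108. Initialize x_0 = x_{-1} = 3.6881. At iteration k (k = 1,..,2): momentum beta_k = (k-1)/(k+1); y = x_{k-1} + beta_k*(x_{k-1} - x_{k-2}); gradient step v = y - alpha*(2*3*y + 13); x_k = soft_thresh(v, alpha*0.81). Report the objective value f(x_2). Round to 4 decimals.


FISTA on f(x) = 3*x^2 + 13*x + 0.81*|x|
L = 6, alpha = 0.1108
Iteration 1: beta = 0.0, y = 3.6881 + 0.0*(3.6881 - 3.6881) = 3.6881
  grad(y) = 35.1286, v = y - alpha*grad = -0.2041
  prox(v) = soft_thresh(-0.2041, 0.0897) = -0.1144
Iteration 2: beta = 0.3333, y = -0.1144 + 0.3333*(-0.1144 - 3.6881) = -1.3819
  grad(y) = 4.7086, v = y - alpha*grad = -1.9036
  prox(v) = soft_thresh(-1.9036, 0.0897) = -1.8139
f(x_2) = 3*(-1.8139)^2 + 13*(-1.8139) + 0.81*|-1.8139| = -12.2407


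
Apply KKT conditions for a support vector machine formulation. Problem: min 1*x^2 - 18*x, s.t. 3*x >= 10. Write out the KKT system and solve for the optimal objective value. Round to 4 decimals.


Step 1: Try lambda = 0 (constraint inactive).
Stationarity: 2*1*x - 18 = 0
x* = 18/(2*1) = 9.0
Check constraint: 3*9.0 = 27.0 >= 10 -- satisfied.
Step 2: Compute optimal value.
f(x*) = 1*9.0^2 - 18*9.0 = -81.0


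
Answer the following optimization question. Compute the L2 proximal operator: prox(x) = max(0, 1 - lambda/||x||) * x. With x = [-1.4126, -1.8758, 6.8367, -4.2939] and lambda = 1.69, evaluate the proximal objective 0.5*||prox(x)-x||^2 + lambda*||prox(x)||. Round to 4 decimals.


Step 1: Compute ||x||.
||x|| = 8.4079
Step 2: Compute scaling factor.
scale = max(0, 1 - 1.69/8.4079) = 0.799
Step 3: prox(x) = [-1.1287, -1.4988, 5.4625, -3.4308]
||prox(x)|| = 6.7179
Step 4: Proximal objective.
0.5*||prox-x||^2 = 1.4281
lambda*||prox|| = 11.3533
Total = 12.7812


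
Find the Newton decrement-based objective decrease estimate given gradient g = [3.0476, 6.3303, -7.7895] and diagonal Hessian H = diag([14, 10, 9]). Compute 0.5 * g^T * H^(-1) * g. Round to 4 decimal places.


Step 1: H is diagonal, so H^(-1) * g = [0.2177, 0.633, -0.8655].
Step 2: g^T H^(-1) g = sum_i g_i^2 / H_ii
  = (3.0476)^2/14 + (6.3303)^2/10 + (-7.7895)^2/9
  = 0.6634 + 4.0073 + 6.7418 = 11.4125
Step 3: Objective decrease = 0.5 * g^T H^(-1) g = 5.7063


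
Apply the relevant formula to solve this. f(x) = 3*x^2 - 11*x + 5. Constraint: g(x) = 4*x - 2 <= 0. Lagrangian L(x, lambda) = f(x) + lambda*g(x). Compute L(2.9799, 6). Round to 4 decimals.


Step 1: Evaluate f(x).
f(2.9799) = 3*2.9799^2 - 11*2.9799 + 5 = -1.1395
Step 2: Evaluate g(x).
g(2.9799) = 4*2.9799 - 2 = 9.9196
Step 3: Compute Lagrangian.
L = -1.1395 + 6*9.9196 = 58.3781


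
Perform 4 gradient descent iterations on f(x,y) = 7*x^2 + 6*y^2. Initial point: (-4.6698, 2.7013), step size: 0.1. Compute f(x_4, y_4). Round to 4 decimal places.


Gradient descent on f(x,y) = 7*x^2 + 6*y^2.
Starting point: (-4.6698, 2.7013), alpha = 0.1
Step 1: grad_x = 2*7*-4.6698 = -65.3772, grad_y = 2*6*2.7013 = 32.4156
  x_1 = -4.6698 - 0.1*-65.3772 = 1.8679
  y_1 = 2.7013 - 0.1*32.4156 = -0.5403
Step 2: grad_x = 2*7*1.8679 = 26.1509, grad_y = 2*6*-0.5403 = -6.4831
  x_2 = 1.8679 - 0.1*26.1509 = -0.7472
  y_2 = -0.5403 - 0.1*-6.4831 = 0.1081
Step 3: grad_x = 2*7*-0.7472 = -10.4604, grad_y = 2*6*0.1081 = 1.2966
  x_3 = -0.7472 - 0.1*-10.4604 = 0.2989
  y_3 = 0.1081 - 0.1*1.2966 = -0.0216
Step 4: grad_x = 2*7*0.2989 = 4.1841, grad_y = 2*6*-0.0216 = -0.2593
  x_4 = 0.2989 - 0.1*4.1841 = -0.1195
  y_4 = -0.0216 - 0.1*-0.2593 = 0.0043
f(-0.1195, 0.0043) = 7*(-0.1195)^2 + 6*0.0043^2 = 0.1002


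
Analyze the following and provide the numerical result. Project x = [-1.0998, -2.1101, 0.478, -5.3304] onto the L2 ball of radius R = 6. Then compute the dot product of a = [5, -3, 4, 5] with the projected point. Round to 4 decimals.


Step 1: Compute ||x|| (intermediates to 6 decimals).
||x|| = sqrt((-1.0998)^2 + (-2.1101)^2 + 0.478^2 + (-5.3304)^2) = 5.856939
Step 2: Project.
Since ||x|| <= R, proj = x (no scaling needed).
proj(x) = [-1.0998, -2.1101, 0.478, -5.3304]
Step 3: Dot product.
a^T * proj(x) = 5*(-1.0998) - 3*(-2.1101) + 4*0.478 + 5*(-5.3304) = -23.9087


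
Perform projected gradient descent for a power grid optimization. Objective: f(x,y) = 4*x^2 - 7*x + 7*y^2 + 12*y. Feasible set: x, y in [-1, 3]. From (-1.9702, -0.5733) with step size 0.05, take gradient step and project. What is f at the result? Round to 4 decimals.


Step 1: Compute gradient at (-1.9702, -0.5733).
grad_x = 2*4*-1.9702 - 7 = -22.7616
grad_y = 2*7*-0.5733 + 12 = 3.9738
Step 2: Gradient step.
x_raw = -1.9702 - 0.05*-22.7616 = -0.8321
y_raw = -0.5733 - 0.05*3.9738 = -0.772
Step 3: Project onto [-1, 3].
x_proj = clip(-0.8321) = -0.8321
y_proj = clip(-0.772) = -0.772
Step 4: Evaluate f.
f(-0.8321, -0.772) = 3.5024


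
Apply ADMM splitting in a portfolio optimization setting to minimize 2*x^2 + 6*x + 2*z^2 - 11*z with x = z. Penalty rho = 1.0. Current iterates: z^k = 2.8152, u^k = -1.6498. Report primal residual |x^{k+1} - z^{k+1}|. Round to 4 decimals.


ADMM iteration with rho = 1.0, z^k = 2.8152, u^k = -1.6498
Step 1: x-update.
Minimize 2*x^2 + 6*x + (1.0/2)*(x - 2.8152 - 1.6498)^2
FOC: (2*2 + 1.0)*x = -6 + 1.0*(2.8152 + 1.6498)
x^{k+1} = -0.307
Step 2: z-update.
Minimize 2*z^2 - 11*z + (1.0/2)*(-0.307 - z - 1.6498)^2
FOC: (2*2 + 1.0)*z = 11 + 1.0*(-0.307 - 1.6498)
z^{k+1} = 1.8086
Step 3: u-update.
u^{k+1} = -1.6498 - 0.307 - 1.8086 = -3.7654
Step 4: Primal residual = |-0.307 - 1.8086| = 2.1156


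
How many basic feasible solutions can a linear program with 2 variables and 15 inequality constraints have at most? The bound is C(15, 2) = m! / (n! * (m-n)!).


Each vertex corresponds to some choice of n active constraints out of m, so the number of vertices is at most C(m, n) = m! / (n!(m-n)!).
m = 15, n = 2
Numerator: 15 * 14
Denominator: 2! = 2
C(15, 2) = 105


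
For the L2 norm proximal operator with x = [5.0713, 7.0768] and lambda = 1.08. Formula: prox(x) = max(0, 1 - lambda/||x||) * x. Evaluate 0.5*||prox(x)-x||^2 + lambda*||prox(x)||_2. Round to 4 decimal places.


Step 1: Compute ||x||.
||x|| = 8.7063
Step 2: Compute scaling factor.
scale = max(0, 1 - 1.08/8.7063) = 0.876
Step 3: prox(x) = [4.4422, 6.1989]
||prox(x)|| = 7.6263
Step 4: Proximal objective.
0.5*||prox-x||^2 = 0.5832
lambda*||prox|| = 8.2364
Total = 8.8196


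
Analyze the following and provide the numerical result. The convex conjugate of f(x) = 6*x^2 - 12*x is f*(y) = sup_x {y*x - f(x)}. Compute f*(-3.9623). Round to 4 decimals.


f*(y) = sup_x {y*x - a*x^2 - b*x} = sup_x {(y-b)*x - a*x^2}
FOC: (y - b) - 2a*x = 0 => x* = (y - b)/(2a)
x* = (-3.9623 + 12)/(2*6) = 0.6698
f*(-3.9623) = (y-b)^2/(4a) = (-3.9623 + 12)^2/(4*6)
= 64.6046/24 = 2.6919


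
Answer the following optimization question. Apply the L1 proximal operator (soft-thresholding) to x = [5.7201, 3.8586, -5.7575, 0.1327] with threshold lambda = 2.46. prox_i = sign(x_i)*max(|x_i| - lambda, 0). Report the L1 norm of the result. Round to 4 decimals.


Soft-thresholding with lambda = 2.46:
prox(5.7201) = sign(5.7201)*max(|5.7201| - 2.46, 0) = 3.2601
prox(3.8586) = sign(3.8586)*max(|3.8586| - 2.46, 0) = 1.3986
prox(-5.7575) = sign(-5.7575)*max(|-5.7575| - 2.46, 0) = -3.2975
prox(0.1327) = sign(0.1327)*max(|0.1327| - 2.46, 0) = 0.0
prox(x) = [3.2601, 1.3986, -3.2975, 0.0]
||prox(x)||_1 = 3.2601 + 1.3986 + 3.2975 + 0.0 = 7.9562


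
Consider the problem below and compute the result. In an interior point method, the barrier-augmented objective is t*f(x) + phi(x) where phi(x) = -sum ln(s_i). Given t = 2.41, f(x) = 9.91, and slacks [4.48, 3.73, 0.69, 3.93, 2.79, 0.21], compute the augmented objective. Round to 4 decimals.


Step 1: Compute log-barrier.
ln values: [1.4996, 1.3164, -0.3711, 1.3686, 1.026, -1.5606]
phi = -(1.4996 + 1.3164 - 0.3711 + 1.3686 + 1.026 - 1.5606) = -3.279
Step 2: Compute augmented objective.
t*f(x) = 2.41*9.91 = 23.8831
Total = 23.8831 - 3.279 = 20.6041


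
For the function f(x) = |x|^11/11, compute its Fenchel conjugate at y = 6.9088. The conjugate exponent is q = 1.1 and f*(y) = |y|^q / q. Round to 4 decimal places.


The conjugate exponent q satisfies 1/p + 1/q = 1.
p = 11, so q = 11/(11 - 1) = 1.1
|y|^q = 6.9088^1.1 = 8.3819
f*(6.9088) = 8.3819 / 1.1 = 7.6199


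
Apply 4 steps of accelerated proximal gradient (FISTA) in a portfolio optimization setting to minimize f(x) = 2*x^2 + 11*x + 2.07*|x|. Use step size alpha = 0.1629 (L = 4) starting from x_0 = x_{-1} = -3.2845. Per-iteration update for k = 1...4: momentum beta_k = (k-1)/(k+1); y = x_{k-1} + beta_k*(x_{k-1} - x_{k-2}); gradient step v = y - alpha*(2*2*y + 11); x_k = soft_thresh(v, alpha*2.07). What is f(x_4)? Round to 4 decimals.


FISTA on f(x) = 2*x^2 + 11*x + 2.07*|x|
L = 4, alpha = 0.1629
Iteration 1: beta = 0.0, y = -3.2845 + 0.0*(-3.2845 + 3.2845) = -3.2845
  grad(y) = -2.138, v = y - alpha*grad = -2.9362
  prox(v) = soft_thresh(-2.9362, 0.3372) = -2.599
Iteration 2: beta = 0.3333, y = -2.599 + 0.3333*(-2.599 + 3.2845) = -2.3705
  grad(y) = 1.5179, v = y - alpha*grad = -2.6178
  prox(v) = soft_thresh(-2.6178, 0.3372) = -2.2806
Iteration 3: beta = 0.5, y = -2.2806 + 0.5*(-2.2806 + 2.599) = -2.1214
  grad(y) = 2.5145, v = y - alpha*grad = -2.531
  prox(v) = soft_thresh(-2.531, 0.3372) = -2.1938
Iteration 4: beta = 0.6, y = -2.1938 + 0.6*(-2.1938 + 2.2806) = -2.1417
  grad(y) = 2.4332, v = y - alpha*grad = -2.5381
  prox(v) = soft_thresh(-2.5381, 0.3372) = -2.2009
f(x_4) = 2*(-2.2009)^2 + 11*(-2.2009) + 2.07*|-2.2009| = -9.9661


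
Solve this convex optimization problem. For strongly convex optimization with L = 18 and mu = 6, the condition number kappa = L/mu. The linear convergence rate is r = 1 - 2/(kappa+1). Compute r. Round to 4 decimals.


Step 1: Compute the condition number.
kappa = L/mu = 18/6 = 3.0
Step 2: Compute the convergence rate.
r = 1 - 2/(kappa + 1) = 1 - 2*mu/(L + mu) = (L - mu)/(L + mu) = 12/24 = 0.5


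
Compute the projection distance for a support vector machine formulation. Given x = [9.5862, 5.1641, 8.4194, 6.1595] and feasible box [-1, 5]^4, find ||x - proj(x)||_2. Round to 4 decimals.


Project each component onto [-1, 5].
clip(9.5862) = 5.0, clip(5.1641) = 5.0, clip(8.4194) = 5.0, clip(6.1595) = 5.0
Projection = [5.0, 5.0, 5.0, 5.0]
Squared diffs: [21.0332, 0.0269, 11.6923, 1.3444]
Distance = sqrt(34.0968) = 5.8393


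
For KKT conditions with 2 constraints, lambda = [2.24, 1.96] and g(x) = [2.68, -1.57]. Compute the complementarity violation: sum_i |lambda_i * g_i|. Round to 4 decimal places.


KKT complementary slackness check:
lambda_1 * g_1 = 2.24 * 2.68 = 6.0032
lambda_2 * g_2 = 1.96 * -1.57 = -3.0772
Total violation = 6.0032 + 3.0772 = 9.0804


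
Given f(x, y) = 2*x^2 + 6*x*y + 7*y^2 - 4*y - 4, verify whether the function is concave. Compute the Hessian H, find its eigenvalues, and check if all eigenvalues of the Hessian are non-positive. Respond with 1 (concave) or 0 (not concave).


The Hessian of f(x,y) = 2*x^2 + 6*x*y + 7*y^2 - 4*y - 4 is:
H = [[4, 6], [6, 14]]
Trace = 4 + 14 = 18
Determinant = 4*14 - (6)^2 = 20
Discriminant = (18)^2 - 4*20 = 244.0
Eigenvalues: lambda_1 = 1.1898, lambda_2 = 16.8102
The function is not concave.

0


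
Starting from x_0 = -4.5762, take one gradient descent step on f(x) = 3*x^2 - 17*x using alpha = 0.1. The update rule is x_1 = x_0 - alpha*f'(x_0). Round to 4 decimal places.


We compute the gradient at x_0 and apply the update.
f'(x) = 6*x - 17
f'(-4.5762) = 6*-4.5762 - 17 = -44.4572
x_1 = -4.5762 - 0.1*-44.4572 = -0.1305


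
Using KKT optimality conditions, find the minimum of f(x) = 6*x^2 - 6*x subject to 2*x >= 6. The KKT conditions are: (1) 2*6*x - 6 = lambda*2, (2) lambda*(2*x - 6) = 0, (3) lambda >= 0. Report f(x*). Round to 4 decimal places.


Step 1: Try lambda = 0 (constraint inactive).
x_unc = 6/(2*6) = 0.5
Check: 2*0.5 = 1.0 < 6 -- violated!
Step 2: Constraint must be active: 2*x = 6
x* = 6/2 = 3.0
lambda = (2*6*3.0 - 6)/2 = 15.0
Step 3: Compute optimal value.
f(x*) = 6*3.0^2 - 6*3.0 = 36.0


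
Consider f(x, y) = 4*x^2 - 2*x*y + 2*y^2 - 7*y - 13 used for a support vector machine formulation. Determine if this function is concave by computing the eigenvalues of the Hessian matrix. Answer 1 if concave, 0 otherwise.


The Hessian of f(x,y) = 4*x^2 - 2*x*y + 2*y^2 - 7*y - 13 is:
H = [[8, -2], [-2, 4]]
Trace = 8 + 4 = 12
Determinant = 8*4 - (-2)^2 = 28
Discriminant = (12)^2 - 4*28 = 32.0
Eigenvalues: lambda_1 = 3.1716, lambda_2 = 8.8284
The function is not concave.

0


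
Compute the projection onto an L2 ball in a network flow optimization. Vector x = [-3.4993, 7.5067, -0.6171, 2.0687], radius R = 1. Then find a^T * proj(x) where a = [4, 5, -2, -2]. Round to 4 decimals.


Step 1: Compute ||x|| (intermediates to 6 decimals).
||x|| = sqrt((-3.4993)^2 + 7.5067^2 + (-0.6171)^2 + 2.0687^2) = 8.558971
Step 2: Project.
Since ||x|| > R, scale = R/||x|| = 1/8.558971 = 0.116836, proj(x) = scale * x
proj(x) = [-0.408844, 0.877053, -0.072099, 0.241699]
Step 3: Dot product.
a^T * proj(x) = 4*(-0.408844) + 5*0.877053 - 2*(-0.072099) - 2*0.241699 = 2.4107


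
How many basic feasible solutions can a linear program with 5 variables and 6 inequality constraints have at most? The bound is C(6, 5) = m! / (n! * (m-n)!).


Each vertex corresponds to some choice of n active constraints out of m, so the number of vertices is at most C(m, n) = m! / (n!(m-n)!).
m = 6, n = 5
Numerator: 6 * 5 * 4 * 3 * 2
Denominator: 5! = 120
C(6, 5) = 6


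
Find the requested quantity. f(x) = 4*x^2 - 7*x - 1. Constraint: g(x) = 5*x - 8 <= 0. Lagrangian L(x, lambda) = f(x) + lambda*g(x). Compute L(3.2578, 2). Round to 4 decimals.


Step 1: Evaluate f(x).
f(3.2578) = 4*3.2578^2 - 7*3.2578 - 1 = 18.6484
Step 2: Evaluate g(x).
g(3.2578) = 5*3.2578 - 8 = 8.289
Step 3: Compute Lagrangian.
L = 18.6484 + 2*8.289 = 35.2264


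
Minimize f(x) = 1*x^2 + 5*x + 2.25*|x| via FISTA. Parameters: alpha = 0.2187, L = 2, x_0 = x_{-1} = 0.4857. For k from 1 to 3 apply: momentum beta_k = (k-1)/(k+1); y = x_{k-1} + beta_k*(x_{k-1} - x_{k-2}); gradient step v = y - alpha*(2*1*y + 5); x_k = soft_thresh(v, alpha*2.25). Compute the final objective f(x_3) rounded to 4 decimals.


FISTA on f(x) = 1*x^2 + 5*x + 2.25*|x|
L = 2, alpha = 0.2187
Iteration 1: beta = 0.0, y = 0.4857 + 0.0*(0.4857 - 0.4857) = 0.4857
  grad(y) = 5.9714, v = y - alpha*grad = -0.8202
  prox(v) = soft_thresh(-0.8202, 0.4921) = -0.3282
Iteration 2: beta = 0.3333, y = -0.3282 + 0.3333*(-0.3282 - 0.4857) = -0.5995
  grad(y) = 3.8011, v = y - alpha*grad = -1.4308
  prox(v) = soft_thresh(-1.4308, 0.4921) = -0.9387
Iteration 3: beta = 0.5, y = -0.9387 + 0.5*(-0.9387 + 0.3282) = -1.2439
  grad(y) = 2.5121, v = y - alpha*grad = -1.7933
  prox(v) = soft_thresh(-1.7933, 0.4921) = -1.3013
f(x_3) = 1*(-1.3013)^2 + 5*(-1.3013) + 2.25*|-1.3013| = -1.8852


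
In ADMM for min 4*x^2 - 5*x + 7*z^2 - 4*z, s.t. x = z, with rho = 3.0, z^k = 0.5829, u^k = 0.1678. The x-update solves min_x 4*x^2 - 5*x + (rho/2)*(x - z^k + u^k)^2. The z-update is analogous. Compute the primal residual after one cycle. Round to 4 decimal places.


ADMM iteration with rho = 3.0, z^k = 0.5829, u^k = 0.1678
Step 1: x-update.
Minimize 4*x^2 - 5*x + (3.0/2)*(x - 0.5829 + 0.1678)^2
FOC: (2*4 + 3.0)*x = 5 + 3.0*(0.5829 - 0.1678)
x^{k+1} = 0.5678
Step 2: z-update.
Minimize 7*z^2 - 4*z + (3.0/2)*(0.5678 - z + 0.1678)^2
FOC: (2*7 + 3.0)*z = 4 + 3.0*(0.5678 + 0.1678)
z^{k+1} = 0.3651
Step 3: u-update.
u^{k+1} = 0.1678 + 0.5678 - 0.3651 = 0.3705
Step 4: Primal residual = |0.5678 - 0.3651| = 0.2027


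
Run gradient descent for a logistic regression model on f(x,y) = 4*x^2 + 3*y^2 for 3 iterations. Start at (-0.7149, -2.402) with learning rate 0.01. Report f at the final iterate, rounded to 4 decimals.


Gradient descent on f(x,y) = 4*x^2 + 3*y^2.
Starting point: (-0.7149, -2.402), alpha = 0.01
Step 1: grad_x = 2*4*-0.7149 = -5.7192, grad_y = 2*3*-2.402 = -14.412
  x_1 = -0.7149 - 0.01*-5.7192 = -0.6577
  y_1 = -2.402 - 0.01*-14.412 = -2.2579
Step 2: grad_x = 2*4*-0.6577 = -5.2617, grad_y = 2*3*-2.2579 = -13.5473
  x_2 = -0.6577 - 0.01*-5.2617 = -0.6051
  y_2 = -2.2579 - 0.01*-13.5473 = -2.1224
Step 3: grad_x = 2*4*-0.6051 = -4.8407, grad_y = 2*3*-2.1224 = -12.7344
  x_3 = -0.6051 - 0.01*-4.8407 = -0.5567
  y_3 = -2.1224 - 0.01*-12.7344 = -1.9951
f(-0.5567, -1.9951) = 4*(-0.5567)^2 + 3*(-1.9951)^2 = 13.1804


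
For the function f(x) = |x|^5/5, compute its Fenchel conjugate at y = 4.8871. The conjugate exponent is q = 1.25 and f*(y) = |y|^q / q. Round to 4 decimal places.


The conjugate exponent q satisfies 1/p + 1/q = 1.
p = 5, so q = 5/(5 - 1) = 1.25
|y|^q = 4.8871^1.25 = 7.2663
f*(4.8871) = 7.2663 / 1.25 = 5.813


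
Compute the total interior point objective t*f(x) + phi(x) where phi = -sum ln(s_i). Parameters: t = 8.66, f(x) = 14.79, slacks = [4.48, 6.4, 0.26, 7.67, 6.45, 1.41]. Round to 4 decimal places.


Step 1: Compute log-barrier.
ln values: [1.4996, 1.8563, -1.3471, 2.0373, 1.8641, 0.3436]
phi = -(1.4996 + 1.8563 - 1.3471 + 2.0373 + 1.8641 + 0.3436) = -6.2538
Step 2: Compute augmented objective.
t*f(x) = 8.66*14.79 = 128.0814
Total = 128.0814 - 6.2538 = 121.8276


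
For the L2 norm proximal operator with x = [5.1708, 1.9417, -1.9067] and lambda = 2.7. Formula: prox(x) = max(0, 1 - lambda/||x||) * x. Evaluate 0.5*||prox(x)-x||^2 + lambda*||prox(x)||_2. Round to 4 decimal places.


Step 1: Compute ||x||.
||x|| = 5.8432
Step 2: Compute scaling factor.
scale = max(0, 1 - 2.7/5.8432) = 0.5379
Step 3: prox(x) = [2.7815, 1.0445, -1.0257]
||prox(x)|| = 3.1432
Step 4: Proximal objective.
0.5*||prox-x||^2 = 3.645
lambda*||prox|| = 8.4866
Total = 12.1316


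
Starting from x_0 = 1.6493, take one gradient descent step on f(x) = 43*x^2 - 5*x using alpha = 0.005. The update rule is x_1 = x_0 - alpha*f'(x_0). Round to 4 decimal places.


We compute the gradient at x_0 and apply the update.
f'(x) = 86*x - 5
f'(1.6493) = 86*1.6493 - 5 = 136.8398
x_1 = 1.6493 - 0.005*136.8398 = 0.9651


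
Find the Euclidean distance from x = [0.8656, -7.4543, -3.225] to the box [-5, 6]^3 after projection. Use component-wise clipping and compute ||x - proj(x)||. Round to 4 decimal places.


Project each component onto [-5, 6].
clip(0.8656) = 0.8656, clip(-7.4543) = -5.0, clip(-3.225) = -3.225
Projection = [0.8656, -5.0, -3.225]
Squared diffs: [0.0, 6.0236, 0.0]
Distance = sqrt(6.0236) = 2.4543


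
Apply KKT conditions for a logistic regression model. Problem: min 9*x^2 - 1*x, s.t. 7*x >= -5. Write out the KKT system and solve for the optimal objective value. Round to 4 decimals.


Step 1: Try lambda = 0 (constraint inactive).
Stationarity: 2*9*x - 1 = 0
x* = 1/(2*9) = 1/18 = 0.0556 (rounded; the exact value 1/18 is used below)
Check constraint: 7*0.0556 = 0.3892 >= -5 -- satisfied.
Step 2: Compute optimal value.
f(x*) = 9*(1/18)^2 - 1*(1/18) = -0.0278


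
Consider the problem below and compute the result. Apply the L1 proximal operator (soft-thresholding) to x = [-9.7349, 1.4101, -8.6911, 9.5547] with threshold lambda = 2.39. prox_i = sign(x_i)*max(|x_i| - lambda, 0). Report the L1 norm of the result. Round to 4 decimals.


Soft-thresholding with lambda = 2.39:
prox(-9.7349) = sign(-9.7349)*max(|-9.7349| - 2.39, 0) = -7.3449
prox(1.4101) = sign(1.4101)*max(|1.4101| - 2.39, 0) = 0.0
prox(-8.6911) = sign(-8.6911)*max(|-8.6911| - 2.39, 0) = -6.3011
prox(9.5547) = sign(9.5547)*max(|9.5547| - 2.39, 0) = 7.1647
prox(x) = [-7.3449, 0.0, -6.3011, 7.1647]
||prox(x)||_1 = 7.3449 + 0.0 + 6.3011 + 7.1647 = 20.8107


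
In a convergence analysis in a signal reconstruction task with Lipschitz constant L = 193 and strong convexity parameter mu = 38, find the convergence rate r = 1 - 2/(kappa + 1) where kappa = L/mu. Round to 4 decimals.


Step 1: Compute the condition number.
kappa = L/mu = 193/38 = 5.0789
Step 2: Compute the convergence rate.
r = 1 - 2/(kappa + 1) = 1 - 2*mu/(L + mu) = (L - mu)/(L + mu) = 155/231 = 0.671


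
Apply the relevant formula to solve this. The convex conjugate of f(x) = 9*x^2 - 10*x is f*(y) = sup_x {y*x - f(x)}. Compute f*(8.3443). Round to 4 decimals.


f*(y) = sup_x {y*x - a*x^2 - b*x} = sup_x {(y-b)*x - a*x^2}
FOC: (y - b) - 2a*x = 0 => x* = (y - b)/(2a)
x* = (8.3443 + 10)/(2*9) = 1.0191
f*(8.3443) = (y-b)^2/(4a) = (8.3443 + 10)^2/(4*9)
= 336.5133/36 = 9.3476


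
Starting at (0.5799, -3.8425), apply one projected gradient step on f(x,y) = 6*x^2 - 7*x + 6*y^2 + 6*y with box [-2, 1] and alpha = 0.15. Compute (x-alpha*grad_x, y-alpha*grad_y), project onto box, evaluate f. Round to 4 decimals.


Step 1: Compute gradient at (0.5799, -3.8425).
grad_x = 2*6*0.5799 - 7 = -0.0412
grad_y = 2*6*-3.8425 + 6 = -40.11
Step 2: Gradient step.
x_raw = 0.5799 - 0.15*-0.0412 = 0.5861
y_raw = -3.8425 - 0.15*-40.11 = 2.174
Step 3: Project onto [-2, 1].
x_proj = clip(0.5861) = 0.5861
y_proj = clip(2.174) = 1.0
Step 4: Evaluate f.
f(0.5861, 1.0) = 9.9584


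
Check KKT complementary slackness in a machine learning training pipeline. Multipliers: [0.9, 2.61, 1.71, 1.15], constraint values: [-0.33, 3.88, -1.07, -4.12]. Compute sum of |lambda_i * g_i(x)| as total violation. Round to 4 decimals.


KKT complementary slackness check:
lambda_1 * g_1 = 0.9 * -0.33 = -0.297
lambda_2 * g_2 = 2.61 * 3.88 = 10.1268
lambda_3 * g_3 = 1.71 * -1.07 = -1.8297
lambda_4 * g_4 = 1.15 * -4.12 = -4.738
Total violation = 0.297 + 10.1268 + 1.8297 + 4.738 = 16.9915


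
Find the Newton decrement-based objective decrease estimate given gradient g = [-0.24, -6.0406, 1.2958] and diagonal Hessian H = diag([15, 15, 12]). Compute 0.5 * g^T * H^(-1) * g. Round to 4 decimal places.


Step 1: H is diagonal, so H^(-1) * g = [-0.016, -0.4027, 0.108].
Step 2: g^T H^(-1) g = sum_i g_i^2 / H_ii
  = (-0.24)^2/15 + (-6.0406)^2/15 + (1.2958)^2/12
  = 0.0038 + 2.4326 + 0.1399 = 2.5764
Step 3: Objective decrease = 0.5 * g^T H^(-1) g = 1.2882


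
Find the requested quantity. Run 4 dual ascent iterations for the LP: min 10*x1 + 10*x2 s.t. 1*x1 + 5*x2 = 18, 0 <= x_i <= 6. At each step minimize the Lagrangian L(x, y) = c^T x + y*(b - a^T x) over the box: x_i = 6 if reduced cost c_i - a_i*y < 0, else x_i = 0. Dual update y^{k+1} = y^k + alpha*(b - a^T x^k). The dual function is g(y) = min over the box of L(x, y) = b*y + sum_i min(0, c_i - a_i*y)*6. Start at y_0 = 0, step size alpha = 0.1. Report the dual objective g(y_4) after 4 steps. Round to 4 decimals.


Dual ascent for LP: min 10*x1 + 10*x2, 1*x1 + 5*x2 = 18, 0 <= x_i <= 6
Step 1: y^k = 0.0, reduced costs: (10.0, 10.0)
  x^k = (0.0, 0.0), subgradient = b - a^T x = 18.0
  y^{k+1} = 0.0 + 0.1*18.0 = 1.8
Step 2: y^k = 1.8, reduced costs: (8.2, 1.0)
  x^k = (0.0, 0.0), subgradient = b - a^T x = 18.0
  y^{k+1} = 1.8 + 0.1*18.0 = 3.6
Step 3: y^k = 3.6, reduced costs: (6.4, -8.0)
  x^k = (0.0, 6.0), subgradient = b - a^T x = -12.0
  y^{k+1} = 3.6 + 0.1*-12.0 = 2.4
Step 4: y^k = 2.4, reduced costs: (7.6, -2.0)
  x^k = (0.0, 6.0), subgradient = b - a^T x = -12.0
  y^{k+1} = 2.4 + 0.1*-12.0 = 1.2
Dual objective at y_4 = 1.2: reduced costs (8.8, 4.0), box minimizer x = (0.0, 0.0)
g(y_4) = b*y + (c1 - a1*y)*x1 + (c2 - a2*y)*x2 = 18*1.2 + 8.8*0.0 + 4.0*0.0 = 21.6 + 0.0 + 0.0 = 21.6


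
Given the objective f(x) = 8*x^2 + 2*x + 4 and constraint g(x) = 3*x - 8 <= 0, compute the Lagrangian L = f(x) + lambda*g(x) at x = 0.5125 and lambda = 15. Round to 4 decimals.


Step 1: Evaluate f(x).
f(0.5125) = 8*0.5125^2 + 2*0.5125 + 4 = 7.1263
Step 2: Evaluate g(x).
g(0.5125) = 3*0.5125 - 8 = -6.4625
Step 3: Compute Lagrangian.
L = 7.1263 + 15*-6.4625 = -89.8113


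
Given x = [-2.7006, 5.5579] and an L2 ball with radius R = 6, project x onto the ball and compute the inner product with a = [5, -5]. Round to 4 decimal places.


Step 1: Compute ||x|| (intermediates to 6 decimals).
||x|| = sqrt((-2.7006)^2 + 5.5579^2) = 6.179279
Step 2: Project.
Since ||x|| > R, scale = R/||x|| = 6/6.179279 = 0.970987, proj(x) = scale * x
proj(x) = [-2.622247, 5.396649]
Step 3: Dot product.
a^T * proj(x) = 5*(-2.622247) - 5*5.396649 = -40.0945


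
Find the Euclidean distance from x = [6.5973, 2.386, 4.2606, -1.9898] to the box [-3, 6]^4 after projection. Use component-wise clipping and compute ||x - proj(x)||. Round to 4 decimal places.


Project each component onto [-3, 6].
clip(6.5973) = 6.0, clip(2.386) = 2.386, clip(4.2606) = 4.2606, clip(-1.9898) = -1.9898
Projection = [6.0, 2.386, 4.2606, -1.9898]
Squared diffs: [0.3568, 0.0, 0.0, 0.0]
Distance = sqrt(0.3568) = 0.5973


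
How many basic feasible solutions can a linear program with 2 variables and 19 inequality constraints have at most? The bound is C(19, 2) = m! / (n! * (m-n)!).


Each vertex corresponds to some choice of n active constraints out of m, so the number of vertices is at most C(m, n) = m! / (n!(m-n)!).
m = 19, n = 2
Numerator: 19 * 18
Denominator: 2! = 2
C(19, 2) = 171


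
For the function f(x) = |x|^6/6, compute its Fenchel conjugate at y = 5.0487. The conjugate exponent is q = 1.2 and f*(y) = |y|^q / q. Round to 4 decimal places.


The conjugate exponent q satisfies 1/p + 1/q = 1.
p = 6, so q = 6/(6 - 1) = 1.2
|y|^q = 5.0487^1.2 = 6.9794
f*(5.0487) = 6.9794 / 1.2 = 5.8161


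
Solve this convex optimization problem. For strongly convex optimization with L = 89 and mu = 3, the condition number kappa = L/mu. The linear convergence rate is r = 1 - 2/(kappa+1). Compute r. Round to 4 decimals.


Step 1: Compute the condition number.
kappa = L/mu = 89/3 = 29.6667
Step 2: Compute the convergence rate.
r = 1 - 2/(kappa + 1) = 1 - 2*mu/(L + mu) = (L - mu)/(L + mu) = 86/92 = 0.9348


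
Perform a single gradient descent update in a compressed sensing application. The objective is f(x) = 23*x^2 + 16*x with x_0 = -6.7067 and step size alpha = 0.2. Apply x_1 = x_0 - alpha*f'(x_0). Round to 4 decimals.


We compute the gradient at x_0 and apply the update.
f'(x) = 46*x + 16
f'(-6.7067) = 46*-6.7067 + 16 = -292.5082
x_1 = -6.7067 - 0.2*-292.5082 = 51.7949


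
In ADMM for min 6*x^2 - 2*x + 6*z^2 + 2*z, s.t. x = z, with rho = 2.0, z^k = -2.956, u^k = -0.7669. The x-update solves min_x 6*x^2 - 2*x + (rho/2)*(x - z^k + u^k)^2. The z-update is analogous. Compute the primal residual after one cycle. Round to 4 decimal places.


ADMM iteration with rho = 2.0, z^k = -2.956, u^k = -0.7669
Step 1: x-update.
Minimize 6*x^2 - 2*x + (2.0/2)*(x + 2.956 - 0.7669)^2
FOC: (2*6 + 2.0)*x = 2 + 2.0*(-2.956 + 0.7669)
x^{k+1} = -0.1699
Step 2: z-update.
Minimize 6*z^2 + 2*z + (2.0/2)*(-0.1699 - z - 0.7669)^2
FOC: (2*6 + 2.0)*z = -2 + 2.0*(-0.1699 - 0.7669)
z^{k+1} = -0.2767
Step 3: u-update.
u^{k+1} = -0.7669 - 0.1699 + 0.2767 = -0.6601
Step 4: Primal residual = |-0.1699 + 0.2767| = 0.1068


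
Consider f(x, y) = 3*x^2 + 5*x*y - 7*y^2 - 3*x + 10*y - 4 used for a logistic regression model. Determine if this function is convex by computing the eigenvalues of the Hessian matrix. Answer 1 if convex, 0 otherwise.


The Hessian of f(x,y) = 3*x^2 + 5*x*y - 7*y^2 - 3*x + 10*y - 4 is:
H = [[6, 5], [5, -14]]
Trace = 6 - 14 = -8
Determinant = 6*-14 - (5)^2 = -109
Discriminant = (-8)^2 - 4*-109 = 500.0
Eigenvalues: lambda_1 = -15.1803, lambda_2 = 7.1803
The function is not convex.

0


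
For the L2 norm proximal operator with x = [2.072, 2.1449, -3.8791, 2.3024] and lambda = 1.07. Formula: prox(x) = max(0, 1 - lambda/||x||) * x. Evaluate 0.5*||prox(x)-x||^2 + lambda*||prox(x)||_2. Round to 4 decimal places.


Step 1: Compute ||x||.
||x|| = 5.4076
Step 2: Compute scaling factor.
scale = max(0, 1 - 1.07/5.4076) = 0.8021
Step 3: prox(x) = [1.662, 1.7205, -3.1115, 1.8468]
||prox(x)|| = 4.3376
Step 4: Proximal objective.
0.5*||prox-x||^2 = 0.5725
lambda*||prox|| = 4.6412
Total = 5.2137


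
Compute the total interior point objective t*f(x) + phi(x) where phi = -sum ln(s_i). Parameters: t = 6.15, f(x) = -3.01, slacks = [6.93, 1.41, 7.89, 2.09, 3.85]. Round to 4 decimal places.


Step 1: Compute log-barrier.
ln values: [1.9359, 0.3436, 2.0656, 0.7372, 1.3481]
phi = -(1.9359 + 0.3436 + 2.0656 + 0.7372 + 1.3481) = -6.4303
Step 2: Compute augmented objective.
t*f(x) = 6.15*-3.01 = -18.5115
Total = -18.5115 - 6.4303 = -24.9418


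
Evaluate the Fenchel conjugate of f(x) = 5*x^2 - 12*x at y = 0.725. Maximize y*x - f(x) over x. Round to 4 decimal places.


f*(y) = sup_x {y*x - a*x^2 - b*x} = sup_x {(y-b)*x - a*x^2}
FOC: (y - b) - 2a*x = 0 => x* = (y - b)/(2a)
x* = (0.725 + 12)/(2*5) = 1.2725
f*(0.725) = (y-b)^2/(4a) = (0.725 + 12)^2/(4*5)
= 161.9256/20 = 8.0963


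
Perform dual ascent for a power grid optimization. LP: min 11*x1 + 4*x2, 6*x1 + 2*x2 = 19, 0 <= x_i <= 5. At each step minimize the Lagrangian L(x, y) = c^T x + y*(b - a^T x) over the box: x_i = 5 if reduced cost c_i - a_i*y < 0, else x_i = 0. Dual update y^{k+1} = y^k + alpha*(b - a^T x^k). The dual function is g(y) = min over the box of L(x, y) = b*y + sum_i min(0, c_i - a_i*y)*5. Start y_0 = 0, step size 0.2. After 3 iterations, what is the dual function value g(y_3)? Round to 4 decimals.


Dual ascent for LP: min 11*x1 + 4*x2, 6*x1 + 2*x2 = 19, 0 <= x_i <= 5
Step 1: y^k = 0.0, reduced costs: (11.0, 4.0)
  x^k = (0.0, 0.0), subgradient = b - a^T x = 19.0
  y^{k+1} = 0.0 + 0.2*19.0 = 3.8
Step 2: y^k = 3.8, reduced costs: (-11.8, -3.6)
  x^k = (5.0, 5.0), subgradient = b - a^T x = -21.0
  y^{k+1} = 3.8 + 0.2*-21.0 = -0.4
Step 3: y^k = -0.4, reduced costs: (13.4, 4.8)
  x^k = (0.0, 0.0), subgradient = b - a^T x = 19.0
  y^{k+1} = -0.4 + 0.2*19.0 = 3.4
Dual objective at y_3 = 3.4: reduced costs (-9.4, -2.8), box minimizer x = (5.0, 5.0)
g(y_3) = b*y + (c1 - a1*y)*x1 + (c2 - a2*y)*x2 = 19*3.4 + (-9.4)*5.0 + (-2.8)*5.0 = 64.6 - 47.0 - 14.0 = 3.6


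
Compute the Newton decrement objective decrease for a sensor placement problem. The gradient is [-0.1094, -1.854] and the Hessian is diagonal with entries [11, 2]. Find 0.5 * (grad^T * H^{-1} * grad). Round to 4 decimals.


Step 1: H is diagonal, so H^(-1) * g = [-0.0099, -0.927].
Step 2: g^T H^(-1) g = sum_i g_i^2 / H_ii
  = (-0.1094)^2/11 + (-1.854)^2/2
  = 0.0011 + 1.7187 = 1.7197
Step 3: Objective decrease = 0.5 * g^T H^(-1) g = 0.8599


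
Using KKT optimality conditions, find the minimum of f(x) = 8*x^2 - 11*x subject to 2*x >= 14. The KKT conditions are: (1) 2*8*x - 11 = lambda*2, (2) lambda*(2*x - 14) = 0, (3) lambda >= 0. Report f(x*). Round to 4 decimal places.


Step 1: Try lambda = 0 (constraint inactive).
x_unc = 11/(2*8) = 0.6875
Check: 2*0.6875 = 1.375 < 14 -- violated!
Step 2: Constraint must be active: 2*x = 14
x* = 14/2 = 7.0
lambda = (2*8*7.0 - 11)/2 = 50.5
Step 3: Compute optimal value.
f(x*) = 8*7.0^2 - 11*7.0 = 315.0


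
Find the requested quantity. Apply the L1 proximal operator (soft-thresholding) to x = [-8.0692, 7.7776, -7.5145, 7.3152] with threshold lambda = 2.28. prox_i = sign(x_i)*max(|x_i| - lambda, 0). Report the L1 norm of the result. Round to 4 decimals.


Soft-thresholding with lambda = 2.28:
prox(-8.0692) = sign(-8.0692)*max(|-8.0692| - 2.28, 0) = -5.7892
prox(7.7776) = sign(7.7776)*max(|7.7776| - 2.28, 0) = 5.4976
prox(-7.5145) = sign(-7.5145)*max(|-7.5145| - 2.28, 0) = -5.2345
prox(7.3152) = sign(7.3152)*max(|7.3152| - 2.28, 0) = 5.0352
prox(x) = [-5.7892, 5.4976, -5.2345, 5.0352]
||prox(x)||_1 = 5.7892 + 5.4976 + 5.2345 + 5.0352 = 21.5565


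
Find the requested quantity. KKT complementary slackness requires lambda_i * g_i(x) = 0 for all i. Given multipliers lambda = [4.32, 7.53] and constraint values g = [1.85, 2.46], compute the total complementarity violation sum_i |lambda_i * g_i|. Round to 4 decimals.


KKT complementary slackness check:
lambda_1 * g_1 = 4.32 * 1.85 = 7.992
lambda_2 * g_2 = 7.53 * 2.46 = 18.5238
Total violation = 7.992 + 18.5238 = 26.5158


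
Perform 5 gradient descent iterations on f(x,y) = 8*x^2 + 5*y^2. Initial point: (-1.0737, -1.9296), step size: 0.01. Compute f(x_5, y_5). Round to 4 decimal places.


Gradient descent on f(x,y) = 8*x^2 + 5*y^2.
Starting point: (-1.0737, -1.9296), alpha = 0.01
Step 1: grad_x = 2*8*-1.0737 = -17.1792, grad_y = 2*5*-1.9296 = -19.296
  x_1 = -1.0737 - 0.01*-17.1792 = -0.9019
  y_1 = -1.9296 - 0.01*-19.296 = -1.7366
Step 2: grad_x = 2*8*-0.9019 = -14.4305, grad_y = 2*5*-1.7366 = -17.3664
  x_2 = -0.9019 - 0.01*-14.4305 = -0.7576
  y_2 = -1.7366 - 0.01*-17.3664 = -1.563
Step 3: grad_x = 2*8*-0.7576 = -12.1216, grad_y = 2*5*-1.563 = -15.6298
  x_3 = -0.7576 - 0.01*-12.1216 = -0.6364
  y_3 = -1.563 - 0.01*-15.6298 = -1.4067
Step 4: grad_x = 2*8*-0.6364 = -10.1822, grad_y = 2*5*-1.4067 = -14.0668
  x_4 = -0.6364 - 0.01*-10.1822 = -0.5346
  y_4 = -1.4067 - 0.01*-14.0668 = -1.266
Step 5: grad_x = 2*8*-0.5346 = -8.553, grad_y = 2*5*-1.266 = -12.6601
  x_5 = -0.5346 - 0.01*-8.553 = -0.449
  y_5 = -1.266 - 0.01*-12.6601 = -1.1394
f(-0.449, -1.1394) = 8*(-0.449)^2 + 5*(-1.1394)^2 = 8.1043


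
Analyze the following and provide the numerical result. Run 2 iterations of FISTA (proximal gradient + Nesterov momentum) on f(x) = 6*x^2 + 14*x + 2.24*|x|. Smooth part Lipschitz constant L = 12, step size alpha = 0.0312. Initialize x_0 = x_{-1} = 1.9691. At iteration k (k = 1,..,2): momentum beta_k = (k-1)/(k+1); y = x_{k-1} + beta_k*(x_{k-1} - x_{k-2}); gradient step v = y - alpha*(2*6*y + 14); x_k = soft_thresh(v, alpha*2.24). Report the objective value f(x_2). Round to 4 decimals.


FISTA on f(x) = 6*x^2 + 14*x + 2.24*|x|
L = 12, alpha = 0.0312
Iteration 1: beta = 0.0, y = 1.9691 + 0.0*(1.9691 - 1.9691) = 1.9691
  grad(y) = 37.6292, v = y - alpha*grad = 0.7951
  prox(v) = soft_thresh(0.7951, 0.0699) = 0.7252
Iteration 2: beta = 0.3333, y = 0.7252 + 0.3333*(0.7252 - 1.9691) = 0.3105
  grad(y) = 17.7265, v = y - alpha*grad = -0.2425
  prox(v) = soft_thresh(-0.2425, 0.0699) = -0.1726
f(x_2) = 6*(-0.1726)^2 + 14*(-0.1726) + 2.24*|-0.1726| = -1.8514


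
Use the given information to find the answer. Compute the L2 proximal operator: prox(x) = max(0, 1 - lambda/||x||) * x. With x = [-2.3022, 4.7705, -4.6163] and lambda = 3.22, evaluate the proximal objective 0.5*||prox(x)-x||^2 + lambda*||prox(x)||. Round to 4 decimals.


Step 1: Compute ||x||.
||x|| = 7.0262
Step 2: Compute scaling factor.
scale = max(0, 1 - 3.22/7.0262) = 0.5417
Step 3: prox(x) = [-1.2471, 2.5843, -2.5007]
||prox(x)|| = 3.8062
Step 4: Proximal objective.
0.5*||prox-x||^2 = 5.1842
lambda*||prox|| = 12.256
Total = 17.4403


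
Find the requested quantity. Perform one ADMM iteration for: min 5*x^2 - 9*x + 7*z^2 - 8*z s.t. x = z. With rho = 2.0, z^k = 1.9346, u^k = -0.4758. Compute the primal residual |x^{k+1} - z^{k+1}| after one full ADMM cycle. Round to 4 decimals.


ADMM iteration with rho = 2.0, z^k = 1.9346, u^k = -0.4758
Step 1: x-update.
Minimize 5*x^2 - 9*x + (2.0/2)*(x - 1.9346 - 0.4758)^2
FOC: (2*5 + 2.0)*x = 9 + 2.0*(1.9346 + 0.4758)
x^{k+1} = 1.1517
Step 2: z-update.
Minimize 7*z^2 - 8*z + (2.0/2)*(1.1517 - z - 0.4758)^2
FOC: (2*7 + 2.0)*z = 8 + 2.0*(1.1517 - 0.4758)
z^{k+1} = 0.5845
Step 3: u-update.
u^{k+1} = -0.4758 + 1.1517 - 0.5845 = 0.0914
Step 4: Primal residual = |1.1517 - 0.5845| = 0.5672


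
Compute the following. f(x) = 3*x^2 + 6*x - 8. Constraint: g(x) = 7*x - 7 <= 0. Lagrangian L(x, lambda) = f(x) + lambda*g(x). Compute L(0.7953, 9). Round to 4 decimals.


Step 1: Evaluate f(x).
f(0.7953) = 3*0.7953^2 + 6*0.7953 - 8 = -1.3307
Step 2: Evaluate g(x).
g(0.7953) = 7*0.7953 - 7 = -1.4329
Step 3: Compute Lagrangian.
L = -1.3307 + 9*-1.4329 = -14.2268


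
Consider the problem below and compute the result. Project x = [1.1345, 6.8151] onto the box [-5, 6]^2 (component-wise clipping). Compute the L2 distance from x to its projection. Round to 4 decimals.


Project each component onto [-5, 6].
clip(1.1345) = 1.1345, clip(6.8151) = 6.0
Projection = [1.1345, 6.0]
Squared diffs: [0.0, 0.6644]
Distance = sqrt(0.6644) = 0.8151


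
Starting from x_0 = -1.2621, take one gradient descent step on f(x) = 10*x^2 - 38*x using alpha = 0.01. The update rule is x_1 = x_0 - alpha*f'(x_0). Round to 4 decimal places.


We compute the gradient at x_0 and apply the update.
f'(x) = 20*x - 38
f'(-1.2621) = 20*-1.2621 - 38 = -63.242
x_1 = -1.2621 - 0.01*-63.242 = -0.6297


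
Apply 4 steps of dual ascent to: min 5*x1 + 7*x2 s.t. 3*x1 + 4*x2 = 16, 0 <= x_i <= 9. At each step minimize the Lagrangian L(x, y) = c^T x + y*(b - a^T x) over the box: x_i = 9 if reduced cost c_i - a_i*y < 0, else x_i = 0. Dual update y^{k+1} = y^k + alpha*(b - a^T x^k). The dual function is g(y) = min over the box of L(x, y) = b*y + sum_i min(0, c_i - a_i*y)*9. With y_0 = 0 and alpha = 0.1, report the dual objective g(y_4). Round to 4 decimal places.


Dual ascent for LP: min 5*x1 + 7*x2, 3*x1 + 4*x2 = 16, 0 <= x_i <= 9
Step 1: y^k = 0.0, reduced costs: (5.0, 7.0)
  x^k = (0.0, 0.0), subgradient = b - a^T x = 16.0
  y^{k+1} = 0.0 + 0.1*16.0 = 1.6
Step 2: y^k = 1.6, reduced costs: (0.2, 0.6)
  x^k = (0.0, 0.0), subgradient = b - a^T x = 16.0
  y^{k+1} = 1.6 + 0.1*16.0 = 3.2
Step 3: y^k = 3.2, reduced costs: (-4.6, -5.8)
  x^k = (9.0, 9.0), subgradient = b - a^T x = -47.0
  y^{k+1} = 3.2 + 0.1*-47.0 = -1.5
Step 4: y^k = -1.5, reduced costs: (9.5, 13.0)
  x^k = (0.0, 0.0), subgradient = b - a^T x = 16.0
  y^{k+1} = -1.5 + 0.1*16.0 = 0.1
Dual objective at y_4 = 0.1: reduced costs (4.7, 6.6), box minimizer x = (0.0, 0.0)
g(y_4) = b*y + (c1 - a1*y)*x1 + (c2 - a2*y)*x2 = 16*0.1 + 4.7*0.0 + 6.6*0.0 = 1.6 + 0.0 + 0.0 = 1.6


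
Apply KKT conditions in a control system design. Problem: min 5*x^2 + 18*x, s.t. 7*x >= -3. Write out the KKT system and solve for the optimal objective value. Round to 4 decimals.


Step 1: Try lambda = 0 (constraint inactive).
x_unc = -18/(2*5) = -1.8
Check: 7*-1.8 = -12.6 < -3 -- violated!
Step 2: Constraint must be active: 7*x = -3
x* = -3/7 = -0.4286 (rounded; the exact value -3/7 is used below)
lambda = (2*5*(-3/7) + 18)/7 = 1.9592
Step 3: Compute optimal value.
f(x*) = 5*(-3/7)^2 + 18*(-3/7) = -6.7959


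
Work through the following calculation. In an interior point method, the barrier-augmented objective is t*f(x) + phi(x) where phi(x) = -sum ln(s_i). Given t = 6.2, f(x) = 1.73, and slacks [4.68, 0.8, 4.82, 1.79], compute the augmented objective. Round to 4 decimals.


Step 1: Compute log-barrier.
ln values: [1.5433, -0.2231, 1.5728, 0.5822]
phi = -(1.5433 - 0.2231 + 1.5728 + 0.5822) = -3.4751
Step 2: Compute augmented objective.
t*f(x) = 6.2*1.73 = 10.726
Total = 10.726 - 3.4751 = 7.2509


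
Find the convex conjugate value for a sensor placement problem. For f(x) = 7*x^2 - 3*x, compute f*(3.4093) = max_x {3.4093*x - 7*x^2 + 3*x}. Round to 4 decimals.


f*(y) = sup_x {y*x - a*x^2 - b*x} = sup_x {(y-b)*x - a*x^2}
FOC: (y - b) - 2a*x = 0 => x* = (y - b)/(2a)
x* = (3.4093 + 3)/(2*7) = 0.4578
f*(3.4093) = (y-b)^2/(4a) = (3.4093 + 3)^2/(4*7)
= 41.0791/28 = 1.4671


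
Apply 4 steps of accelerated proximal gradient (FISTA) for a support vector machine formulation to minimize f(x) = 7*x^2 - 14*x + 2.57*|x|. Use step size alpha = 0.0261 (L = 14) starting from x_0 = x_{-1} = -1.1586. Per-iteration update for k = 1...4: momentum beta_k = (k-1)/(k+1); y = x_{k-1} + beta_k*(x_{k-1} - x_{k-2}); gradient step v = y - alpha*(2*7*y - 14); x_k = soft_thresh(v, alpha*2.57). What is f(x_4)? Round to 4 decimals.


FISTA on f(x) = 7*x^2 - 14*x + 2.57*|x|
L = 14, alpha = 0.0261
Iteration 1: beta = 0.0, y = -1.1586 + 0.0*(-1.1586 + 1.1586) = -1.1586
  grad(y) = -30.2204, v = y - alpha*grad = -0.3698
  prox(v) = soft_thresh(-0.3698, 0.0671) = -0.3028
Iteration 2: beta = 0.3333, y = -0.3028 + 0.3333*(-0.3028 + 1.1586) = -0.0175
  grad(y) = -14.2449, v = y - alpha*grad = 0.3543
  prox(v) = soft_thresh(0.3543, 0.0671) = 0.2872
Iteration 3: beta = 0.5, y = 0.2872 + 0.5*(0.2872 + 0.3028) = 0.5822
  grad(y) = -5.849, v = y - alpha*grad = 0.7349
  prox(v) = soft_thresh(0.7349, 0.0671) = 0.6678
Iteration 4: beta = 0.6, y = 0.6678 + 0.6*(0.6678 - 0.2872) = 0.8961
  grad(y) = -1.454, v = y - alpha*grad = 0.9341
  prox(v) = soft_thresh(0.9341, 0.0671) = 0.867
f(x_4) = 7*0.867^2 - 14*0.867 + 2.57*|0.867| = -4.648


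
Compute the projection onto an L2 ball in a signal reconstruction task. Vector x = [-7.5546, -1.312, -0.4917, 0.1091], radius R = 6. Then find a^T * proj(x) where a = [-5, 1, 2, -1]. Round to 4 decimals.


Step 1: Compute ||x|| (intermediates to 6 decimals).
||x|| = sqrt((-7.5546)^2 + (-1.312)^2 + (-0.4917)^2 + 0.1091^2) = 7.684204
Step 2: Project.
Since ||x|| > R, scale = R/||x|| = 6/7.684204 = 0.780823, proj(x) = scale * x
proj(x) = [-5.898805, -1.02444, -0.383931, 0.085188]
Step 3: Dot product.
a^T * proj(x) = -5*(-5.898805) + 1*(-1.02444) + 2*(-0.383931) - 1*0.085188 = 27.6165
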